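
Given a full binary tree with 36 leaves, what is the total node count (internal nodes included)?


Leaf nodes (terminals): 36
Internal nodes = n - 1 = 36 - 1 = 35
Total = leaves + internal = 36 + 35 = 71

71


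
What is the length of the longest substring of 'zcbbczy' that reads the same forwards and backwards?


Scanning 'zcbbczy' for palindromic substrings.
Substring at positions 0-5: 'zcbbcz'.
Check: reverse('zcbbcz') = 'zcbbcz' -> palindrome confirmed.
Neighbouring characters ('-' / 'y') break symmetry, so it cannot extend further.
No longer palindromic substring exists; longest length = 6

6


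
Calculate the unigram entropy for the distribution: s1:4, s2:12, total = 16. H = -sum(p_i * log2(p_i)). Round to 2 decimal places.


Computing entropy H = -sum(p_i * log2(p_i)):
  s1: p = 4/16 = 0.2500, -p*log2(p) = 0.5000
  s2: p = 12/16 = 0.7500, -p*log2(p) = 0.3113
H = sum of terms = 0.8113
Rounded to 2 decimals: 0.81

0.81


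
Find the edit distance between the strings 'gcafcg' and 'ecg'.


Building DP table for s1='gcafcg' (len 6) and s2='ecg' (len 3):
       e  c  g
    0  1  2  3
  g 1  1  2  2
  c 2  2  1  2
  a 3  3  2  2
  f 4  4  3  3
  c 5  5  4  4
  g 6  6  5  4
Edit distance = dp[6][3] = 4

4


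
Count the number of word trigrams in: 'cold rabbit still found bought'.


Word trigrams from [5] words:
  Trigram 1: (cold rabbit still)
  Trigram 2: (rabbit still found)
  Trigram 3: (still found bought)
Total word trigrams: 5 - 2 = 3

3


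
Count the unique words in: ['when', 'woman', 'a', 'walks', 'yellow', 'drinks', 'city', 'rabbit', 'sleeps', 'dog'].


Listing all tokens and tracking unique types:
  Token 1: 'when' -> NEW (unique so far: 1)
  Token 2: 'woman' -> NEW (unique so far: 2)
  Token 3: 'a' -> NEW (unique so far: 3)
  Token 4: 'walks' -> NEW (unique so far: 4)
  Token 5: 'yellow' -> NEW (unique so far: 5)
  Token 6: 'drinks' -> NEW (unique so far: 6)
  Token 7: 'city' -> NEW (unique so far: 7)
  Token 8: 'rabbit' -> NEW (unique so far: 8)
  Token 9: 'sleeps' -> NEW (unique so far: 9)
  Token 10: 'dog' -> NEW (unique so far: 10)
Unique types: ('a', 'city', 'dog', 'drinks', 'rabbit', 'sleeps', 'walks', 'when', 'woman', 'yellow')
Vocabulary size: 10

10


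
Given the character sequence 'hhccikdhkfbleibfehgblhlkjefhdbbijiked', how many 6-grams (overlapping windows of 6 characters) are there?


String 'hhccikdhkfbleibfehgblhlkjefhdbbijiked' has length L = 37.
Number of overlapping n-grams = L - n + 1
Substituting: 37 - 6 + 1 = 32

32


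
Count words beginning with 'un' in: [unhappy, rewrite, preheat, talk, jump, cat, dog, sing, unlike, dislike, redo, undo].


Checking each word for prefix 'un':
  'unhappy' -> YES, starts with 'un' (count: 1)
  'rewrite' -> no (count: 1)
  'preheat' -> no (count: 1)
  'talk' -> no (count: 1)
  'jump' -> no (count: 1)
  'cat' -> no (count: 1)
  'dog' -> no (count: 1)
  'sing' -> no (count: 1)
  'unlike' -> YES, starts with 'un' (count: 2)
  'dislike' -> no (count: 2)
  'redo' -> no (count: 2)
  'undo' -> YES, starts with 'un' (count: 3)
Total with prefix 'un': 3

3


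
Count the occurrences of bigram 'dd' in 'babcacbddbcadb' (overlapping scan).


Scanning 'babcacbddbcadb' for bigram 'dd':
  Position 0: 'ba' -> no
  Position 1: 'ab' -> no
  Position 2: 'bc' -> no
  Position 3: 'ca' -> no
  Position 4: 'ac' -> no
  Position 5: 'cb' -> no
  Position 6: 'bd' -> no
  Position 7: 'dd' -> MATCH
  Position 8: 'db' -> no
  Position 9: 'bc' -> no
  Position 10: 'ca' -> no
  Position 11: 'ad' -> no
  Position 12: 'db' -> no
Total matches: 1

1


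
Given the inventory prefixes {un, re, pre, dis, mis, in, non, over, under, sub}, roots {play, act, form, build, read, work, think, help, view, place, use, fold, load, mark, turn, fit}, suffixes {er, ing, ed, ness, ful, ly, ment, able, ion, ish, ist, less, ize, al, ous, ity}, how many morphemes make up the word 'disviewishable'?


Segmenting 'disviewishable' against the inventory:
  'dis' -> prefix (morpheme 1)
  'view' -> root (morpheme 2)
  'ish' -> suffix (morpheme 3)
  'able' -> suffix (morpheme 4)
Total morphemes: 4

4


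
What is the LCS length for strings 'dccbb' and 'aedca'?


DP table for LCS of 'dccbb' and 'aedca':
       a  e  d  c  a
    0  0  0  0  0  0
  d 0  0  0  1  1  1
  c 0  0  0  1  2  2
  c 0  0  0  1  2  2
  b 0  0  0  1  2  2
  b 0  0  0  1  2  2
LCS: 'dc'
LCS length = 2

2


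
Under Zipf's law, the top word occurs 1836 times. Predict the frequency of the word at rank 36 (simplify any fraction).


Zipf's law: freq(rank) = f1 / rank
f1 = 1836, rank = 36
freq = 1836 / 36
= 51

51


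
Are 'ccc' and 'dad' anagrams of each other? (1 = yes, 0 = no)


Sort characters of 'ccc': 'ccc'
Sort characters of 'dad': 'add'
Sorted forms differ -> they are NOT anagrams
Result: 0

0


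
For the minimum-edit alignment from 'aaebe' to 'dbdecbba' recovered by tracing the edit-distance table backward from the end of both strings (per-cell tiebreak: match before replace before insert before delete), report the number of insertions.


Edit distance = 6. Backtracking from cell (5, 8) with preference match > replace > insert > delete,
then listing the resulting alignment 'aaebe' -> 'dbdecbba' left to right:
  Step 1: insert 'd' [insertion #1]
  Step 2: replace a->b
  Step 3: replace a->d
  Step 4: keep 'e'
  Step 5: insert 'c' [insertion #2]
  Step 6: insert 'b' [insertion #3]
  Step 7: keep 'b'
  Step 8: replace e->a
Total insertions: 3

3


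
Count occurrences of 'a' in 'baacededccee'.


Scanning 'baacededccee' for 'a':
  Position 1: 'a' -> MATCH (count: 1)
  Position 2: 'a' -> MATCH (count: 2)
Total occurrences of 'a': 2

2


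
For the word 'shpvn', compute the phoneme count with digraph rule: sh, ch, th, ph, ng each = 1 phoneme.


Parsing 'shpvn' greedily, digraphs first:
  'sh' -> digraph (1 consonant phoneme) (phonemes so far: 1)
  'p' -> consonant phoneme (phonemes so far: 2)
  'v' -> consonant phoneme (phonemes so far: 3)
  'n' -> consonant phoneme (phonemes so far: 4)
Total phonemes: 4

4


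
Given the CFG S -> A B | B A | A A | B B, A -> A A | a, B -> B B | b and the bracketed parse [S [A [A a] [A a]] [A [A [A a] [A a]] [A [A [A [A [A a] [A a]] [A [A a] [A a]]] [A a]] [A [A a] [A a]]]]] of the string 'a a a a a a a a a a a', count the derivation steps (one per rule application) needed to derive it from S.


Every bracketed nonterminal node [X ...] in the tree is produced by exactly one rule application.
Reading the tree off as a leftmost derivation:
  Step 1: S  =>  A A   (applied S -> A A)
  Step 2: A A  =>  A A A   (applied A -> A A)
  Step 3: A A A  =>  a A A   (applied A -> a)
  Step 4: a A A  =>  a a A   (applied A -> a)
  Step 5: a a A  =>  a a A A   (applied A -> A A)
  Step 6: a a A A  =>  a a A A A   (applied A -> A A)
  Step 7: a a A A A  =>  a a a A A   (applied A -> a)
  Step 8: a a a A A  =>  a a a a A   (applied A -> a)
  Step 9: a a a a A  =>  a a a a A A   (applied A -> A A)
  Step 10: a a a a A A  =>  a a a a A A A   (applied A -> A A)
  Step 11: a a a a A A A  =>  a a a a A A A A   (applied A -> A A)
  Step 12: a a a a A A A A  =>  a a a a A A A A A   (applied A -> A A)
  Step 13: a a a a A A A A A  =>  a a a a a A A A A   (applied A -> a)
  Step 14: a a a a a A A A A  =>  a a a a a a A A A   (applied A -> a)
  Step 15: a a a a a a A A A  =>  a a a a a a A A A A   (applied A -> A A)
  Step 16: a a a a a a A A A A  =>  a a a a a a a A A A   (applied A -> a)
  Step 17: a a a a a a a A A A  =>  a a a a a a a a A A   (applied A -> a)
  Step 18: a a a a a a a a A A  =>  a a a a a a a a a A   (applied A -> a)
  Step 19: a a a a a a a a a A  =>  a a a a a a a a a A A   (applied A -> A A)
  Step 20: a a a a a a a a a A A  =>  a a a a a a a a a a A   (applied A -> a)
  Step 21: a a a a a a a a a a A  =>  a a a a a a a a a a a   (applied A -> a)
Final yield: a a a a a a a a a a a
Total rewrite steps: 21

21


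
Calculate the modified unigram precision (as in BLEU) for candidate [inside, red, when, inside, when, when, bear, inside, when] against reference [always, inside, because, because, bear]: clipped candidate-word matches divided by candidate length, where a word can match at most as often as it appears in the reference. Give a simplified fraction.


Reference word counts: {'always': 1, 'bear': 1, 'because': 2, 'inside': 1}
Checking each candidate word (with clipping):
  'inside' -> in reference (ref count 1, used 1/1) -> match (matches: 1)
  'red' -> not in reference -> no match (matches: 1)
  'when' -> not in reference -> no match (matches: 1)
  'inside' -> ref count 1 already used up (1/1) -> clipped, no match (matches: 1)
  'when' -> not in reference -> no match (matches: 1)
  'when' -> not in reference -> no match (matches: 1)
  'bear' -> in reference (ref count 1, used 1/1) -> match (matches: 2)
  'inside' -> ref count 1 already used up (1/1) -> clipped, no match (matches: 2)
  'when' -> not in reference -> no match (matches: 2)
Clipped matches: 2, Candidate length: 9
Precision = 2/9

2/9


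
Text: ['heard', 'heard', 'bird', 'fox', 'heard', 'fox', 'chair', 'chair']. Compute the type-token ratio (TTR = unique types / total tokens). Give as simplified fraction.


Tokens: 8
Unique types: ('bird', 'chair', 'fox', 'heard') = 4
TTR = 4/8
Simplify: divide both by 4 -> 1/2
TTR = 1/2

1/2


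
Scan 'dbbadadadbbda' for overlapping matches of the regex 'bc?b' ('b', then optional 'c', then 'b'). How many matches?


Pattern: bc?b means 'b', then optional 'c', then 'b'.
Scanning 'dbbadadadbbda' position-by-position:
  Pos 0: window 'dbb' -> no
  Pos 1: window 'bba' -> MATCH
  Pos 2: window 'bad' -> no
  Pos 3: window 'ada' -> no
  Pos 4: window 'dad' -> no
  Pos 5: window 'ada' -> no
  Pos 6: window 'dad' -> no
  Pos 7: window 'adb' -> no
  Pos 8: window 'dbb' -> no
  Pos 9: window 'bbd' -> MATCH
  Pos 10: window 'bda' -> no
  Pos 11: window 'da' -> no
  Pos 12: window 'a' -> no
Total matches: 2

2


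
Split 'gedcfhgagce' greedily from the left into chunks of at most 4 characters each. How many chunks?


'gedcfhgagce' has 11 characters.
Chunking with max size 4:
  Chunk 1: 'gedc' (positions 0-3)
  Chunk 2: 'fhga' (positions 4-7)
  Chunk 3: 'gce' (positions 8-10)
Total chunks: ceil(11 / 4) = 3

3


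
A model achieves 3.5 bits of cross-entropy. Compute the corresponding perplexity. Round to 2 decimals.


Perplexity formula: PP = 2^H
H = 3.5
PP = 2^3.5
Decompose: 2^3.5 = 2^3 * 2^0.5 = 2^3 * sqrt(2)
2^3 = 8, sqrt(2) ~ 1.4142136
PP ~ 8 * 1.4142136 = 11.3137088
Rounded to 2 decimals: 11.31

11.31


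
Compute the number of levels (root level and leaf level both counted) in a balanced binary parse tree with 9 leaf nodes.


In a balanced binary tree with n leaves the deepest leaf is ceil(log2(n)) edges below the root,
so counting node levels inclusive of root and leaves gives ceil(log2(n)) + 1 levels.
log2(9) = 3.1699
ceil(3.1699) = 4
levels = 4 + 1 = 5

5


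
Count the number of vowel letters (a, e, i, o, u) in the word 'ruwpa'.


Scanning each character of 'ruwpa':
  Position 1: 'r' -> consonant (running count: 0)
  Position 2: 'u' -> vowel (running count: 1)
  Position 3: 'w' -> consonant (running count: 1)
  Position 4: 'p' -> consonant (running count: 1)
  Position 5: 'a' -> vowel (running count: 2)
Total vowels: 2

2


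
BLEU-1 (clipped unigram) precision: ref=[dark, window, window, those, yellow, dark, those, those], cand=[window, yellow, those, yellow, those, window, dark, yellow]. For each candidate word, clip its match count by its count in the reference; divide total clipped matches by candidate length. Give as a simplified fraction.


Reference word counts: {'dark': 2, 'those': 3, 'window': 2, 'yellow': 1}
Checking each candidate word (with clipping):
  'window' -> in reference (ref count 2, used 1/2) -> match (matches: 1)
  'yellow' -> in reference (ref count 1, used 1/1) -> match (matches: 2)
  'those' -> in reference (ref count 3, used 1/3) -> match (matches: 3)
  'yellow' -> ref count 1 already used up (1/1) -> clipped, no match (matches: 3)
  'those' -> in reference (ref count 3, used 2/3) -> match (matches: 4)
  'window' -> in reference (ref count 2, used 2/2) -> match (matches: 5)
  'dark' -> in reference (ref count 2, used 1/2) -> match (matches: 6)
  'yellow' -> ref count 1 already used up (1/1) -> clipped, no match (matches: 6)
Clipped matches: 6, Candidate length: 8
Precision = 6/8 = 3/4

3/4


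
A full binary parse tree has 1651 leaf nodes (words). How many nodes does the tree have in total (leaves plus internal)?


Leaf nodes (terminals): 1651
Internal nodes = n - 1 = 1651 - 1 = 1650
Total = leaves + internal = 1651 + 1650 = 3301

3301


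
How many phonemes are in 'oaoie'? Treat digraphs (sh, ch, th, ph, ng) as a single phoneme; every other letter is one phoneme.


Parsing 'oaoie' greedily, digraphs first:
  'o' -> vowel phoneme (phonemes so far: 1)
  'a' -> vowel phoneme (phonemes so far: 2)
  'o' -> vowel phoneme (phonemes so far: 3)
  'i' -> vowel phoneme (phonemes so far: 4)
  'e' -> vowel phoneme (phonemes so far: 5)
Total phonemes: 5

5


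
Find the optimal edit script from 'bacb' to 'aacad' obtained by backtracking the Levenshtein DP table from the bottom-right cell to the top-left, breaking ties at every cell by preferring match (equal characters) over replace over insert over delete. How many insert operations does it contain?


Edit distance = 3. Backtracking from cell (4, 5) with preference match > replace > insert > delete,
then listing the resulting alignment 'bacb' -> 'aacad' left to right:
  Step 1: replace b->a
  Step 2: keep 'a'
  Step 3: keep 'c'
  Step 4: insert 'a' [insertion #1]
  Step 5: replace b->d
Total insertions: 1

1


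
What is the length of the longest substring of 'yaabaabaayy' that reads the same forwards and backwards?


Scanning 'yaabaabaayy' for palindromic substrings.
Substring at positions 0-9: 'yaabaabaay'.
Check: reverse('yaabaabaay') = 'yaabaabaay' -> palindrome confirmed.
Neighbouring characters ('-' / 'y') break symmetry, so it cannot extend further.
No longer palindromic substring exists; longest length = 10

10


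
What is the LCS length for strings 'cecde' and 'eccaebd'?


DP table for LCS of 'cecde' and 'eccaebd':
       e  c  c  a  e  b  d
    0  0  0  0  0  0  0  0
  c 0  0  1  1  1  1  1  1
  e 0  1  1  1  1  2  2  2
  c 0  1  2  2  2  2  2  2
  d 0  1  2  2  2  2  2  3
  e 0  1  2  2  2  3  3  3
LCS: 'ced'
LCS length = 3

3


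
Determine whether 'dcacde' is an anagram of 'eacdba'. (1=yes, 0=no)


Sort characters of 'dcacde': 'accdde'
Sort characters of 'eacdba': 'aabcde'
Sorted forms differ -> they are NOT anagrams
Result: 0

0


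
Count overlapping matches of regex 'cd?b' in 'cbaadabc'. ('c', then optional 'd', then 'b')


Pattern: cd?b means 'c', then optional 'd', then 'b'.
Scanning 'cbaadabc' position-by-position:
  Pos 0: window 'cba' -> MATCH
  Pos 1: window 'baa' -> no
  Pos 2: window 'aad' -> no
  Pos 3: window 'ada' -> no
  Pos 4: window 'dab' -> no
  Pos 5: window 'abc' -> no
  Pos 6: window 'bc' -> no
  Pos 7: window 'c' -> no
Total matches: 1

1


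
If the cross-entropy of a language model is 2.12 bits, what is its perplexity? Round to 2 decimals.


Perplexity formula: PP = 2^H
H = 2.12
PP = 2^2.12
Decompose: 2^2.12 = 2^2 * 2^0.12
2^2 = 4, 2^0.12 ~ 1.0867349
PP ~ 4 * 1.0867349 = 4.3469396
Rounded to 2 decimals: 4.35

4.35


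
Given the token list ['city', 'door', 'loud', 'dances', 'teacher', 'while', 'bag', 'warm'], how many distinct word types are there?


Listing all tokens and tracking unique types:
  Token 1: 'city' -> NEW (unique so far: 1)
  Token 2: 'door' -> NEW (unique so far: 2)
  Token 3: 'loud' -> NEW (unique so far: 3)
  Token 4: 'dances' -> NEW (unique so far: 4)
  Token 5: 'teacher' -> NEW (unique so far: 5)
  Token 6: 'while' -> NEW (unique so far: 6)
  Token 7: 'bag' -> NEW (unique so far: 7)
  Token 8: 'warm' -> NEW (unique so far: 8)
Unique types: ('bag', 'city', 'dances', 'door', 'loud', 'teacher', 'warm', 'while')
Vocabulary size: 8

8


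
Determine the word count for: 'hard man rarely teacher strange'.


Counting words by splitting on spaces:
  Word 1: 'hard'
  Word 2: 'man'
  Word 3: 'rarely'
  Word 4: 'teacher'
  Word 5: 'strange'
Total words: 5

5


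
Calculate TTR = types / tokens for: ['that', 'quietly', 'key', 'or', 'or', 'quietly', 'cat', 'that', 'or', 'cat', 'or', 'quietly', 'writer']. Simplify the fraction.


Tokens: 13
Unique types: ('cat', 'key', 'or', 'quietly', 'that', 'writer') = 6
TTR = 6/13
Already in lowest terms.

6/13


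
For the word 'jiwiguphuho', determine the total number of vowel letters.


Scanning each character of 'jiwiguphuho':
  Position 1: 'j' -> consonant (running count: 0)
  Position 2: 'i' -> vowel (running count: 1)
  Position 3: 'w' -> consonant (running count: 1)
  Position 4: 'i' -> vowel (running count: 2)
  Position 5: 'g' -> consonant (running count: 2)
  Position 6: 'u' -> vowel (running count: 3)
  Position 7: 'p' -> consonant (running count: 3)
  Position 8: 'h' -> consonant (running count: 3)
  Position 9: 'u' -> vowel (running count: 4)
  Position 10: 'h' -> consonant (running count: 4)
  Position 11: 'o' -> vowel (running count: 5)
Total vowels: 5

5


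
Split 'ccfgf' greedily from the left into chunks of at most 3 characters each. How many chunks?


'ccfgf' has 5 characters.
Chunking with max size 3:
  Chunk 1: 'ccf' (positions 0-2)
  Chunk 2: 'gf' (positions 3-4)
Total chunks: ceil(5 / 3) = 2

2


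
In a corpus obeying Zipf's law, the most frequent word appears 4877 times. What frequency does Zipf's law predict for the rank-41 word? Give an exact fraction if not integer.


Zipf's law: freq(rank) = f1 / rank
f1 = 4877, rank = 41
freq = 4877 / 41
GCD(4877, 41) = 1
Simplified: 4877/41

4877/41


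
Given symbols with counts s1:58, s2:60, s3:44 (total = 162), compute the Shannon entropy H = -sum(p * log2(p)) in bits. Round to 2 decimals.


Computing entropy H = -sum(p_i * log2(p_i)):
  s1: p = 58/162 = 0.3580, -p*log2(p) = 0.5305
  s2: p = 60/162 = 0.3704, -p*log2(p) = 0.5307
  s3: p = 44/162 = 0.2716, -p*log2(p) = 0.5107
H = sum of terms = 1.5719
Rounded to 2 decimals: 1.57

1.57


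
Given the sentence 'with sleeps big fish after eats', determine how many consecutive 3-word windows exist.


Word trigrams from [6] words:
  Trigram 1: (with sleeps big)
  Trigram 2: (sleeps big fish)
  Trigram 3: (big fish after)
  Trigram 4: (fish after eats)
Total word trigrams: 6 - 2 = 4

4


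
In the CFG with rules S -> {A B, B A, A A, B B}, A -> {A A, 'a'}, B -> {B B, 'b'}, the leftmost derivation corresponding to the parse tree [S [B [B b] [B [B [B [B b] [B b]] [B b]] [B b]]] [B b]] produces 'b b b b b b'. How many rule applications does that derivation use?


Every bracketed nonterminal node [X ...] in the tree is produced by exactly one rule application.
Reading the tree off as a leftmost derivation:
  Step 1: S  =>  B B   (applied S -> B B)
  Step 2: B B  =>  B B B   (applied B -> B B)
  Step 3: B B B  =>  b B B   (applied B -> b)
  Step 4: b B B  =>  b B B B   (applied B -> B B)
  Step 5: b B B B  =>  b B B B B   (applied B -> B B)
  Step 6: b B B B B  =>  b B B B B B   (applied B -> B B)
  Step 7: b B B B B B  =>  b b B B B B   (applied B -> b)
  Step 8: b b B B B B  =>  b b b B B B   (applied B -> b)
  Step 9: b b b B B B  =>  b b b b B B   (applied B -> b)
  Step 10: b b b b B B  =>  b b b b b B   (applied B -> b)
  Step 11: b b b b b B  =>  b b b b b b   (applied B -> b)
Final yield: b b b b b b
Total rewrite steps: 11

11


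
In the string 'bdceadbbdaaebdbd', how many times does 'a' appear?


Scanning 'bdceadbbdaaebdbd' for 'a':
  Position 4: 'a' -> MATCH (count: 1)
  Position 9: 'a' -> MATCH (count: 2)
  Position 10: 'a' -> MATCH (count: 3)
Total occurrences of 'a': 3

3


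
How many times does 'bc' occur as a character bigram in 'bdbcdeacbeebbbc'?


Scanning 'bdbcdeacbeebbbc' for bigram 'bc':
  Position 0: 'bd' -> no
  Position 1: 'db' -> no
  Position 2: 'bc' -> MATCH
  Position 3: 'cd' -> no
  Position 4: 'de' -> no
  Position 5: 'ea' -> no
  Position 6: 'ac' -> no
  Position 7: 'cb' -> no
  Position 8: 'be' -> no
  Position 9: 'ee' -> no
  Position 10: 'eb' -> no
  Position 11: 'bb' -> no
  Position 12: 'bb' -> no
  Position 13: 'bc' -> MATCH
Total matches: 2

2


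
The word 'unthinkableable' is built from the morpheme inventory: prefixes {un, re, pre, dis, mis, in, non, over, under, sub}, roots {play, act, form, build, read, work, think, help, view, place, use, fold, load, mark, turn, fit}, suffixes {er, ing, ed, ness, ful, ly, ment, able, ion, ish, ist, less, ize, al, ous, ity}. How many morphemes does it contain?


Segmenting 'unthinkableable' against the inventory:
  'un' -> prefix (morpheme 1)
  'think' -> root (morpheme 2)
  'able' -> suffix (morpheme 3)
  'able' -> suffix (morpheme 4)
Total morphemes: 4

4


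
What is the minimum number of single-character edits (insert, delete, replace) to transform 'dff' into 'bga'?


Building DP table for s1='dff' (len 3) and s2='bga' (len 3):
       b  g  a
    0  1  2  3
  d 1  1  2  3
  f 2  2  2  3
  f 3  3  3  3
Edit distance = dp[3][3] = 3

3


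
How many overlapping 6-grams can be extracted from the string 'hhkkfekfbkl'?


String 'hhkkfekfbkl' has length L = 11.
Number of overlapping n-grams = L - n + 1
Substituting: 11 - 6 + 1 = 6

6


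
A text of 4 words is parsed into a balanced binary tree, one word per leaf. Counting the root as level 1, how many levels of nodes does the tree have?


In a balanced binary tree with n leaves the deepest leaf is ceil(log2(n)) edges below the root,
so counting node levels inclusive of root and leaves gives ceil(log2(n)) + 1 levels.
log2(4) = 2.0000
ceil(2.0000) = 2
levels = 2 + 1 = 3

3


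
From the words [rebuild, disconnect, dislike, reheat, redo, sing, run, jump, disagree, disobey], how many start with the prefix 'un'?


Checking each word for prefix 'un':
  'rebuild' -> no (count: 0)
  'disconnect' -> no (count: 0)
  'dislike' -> no (count: 0)
  'reheat' -> no (count: 0)
  'redo' -> no (count: 0)
  'sing' -> no (count: 0)
  'run' -> no (count: 0)
  'jump' -> no (count: 0)
  'disagree' -> no (count: 0)
  'disobey' -> no (count: 0)
Total with prefix 'un': 0

0


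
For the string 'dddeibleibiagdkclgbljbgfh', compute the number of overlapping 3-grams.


String 'dddeibleibiagdkclgbljbgfh' has length L = 25.
Number of overlapping n-grams = L - n + 1
Substituting: 25 - 3 + 1 = 23

23


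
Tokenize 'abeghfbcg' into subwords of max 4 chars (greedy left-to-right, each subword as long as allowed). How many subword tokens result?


'abeghfbcg' has 9 characters.
Chunking with max size 4:
  Chunk 1: 'abeg' (positions 0-3)
  Chunk 2: 'hfbc' (positions 4-7)
  Chunk 3: 'g' (positions 8-8)
Total chunks: ceil(9 / 4) = 3

3


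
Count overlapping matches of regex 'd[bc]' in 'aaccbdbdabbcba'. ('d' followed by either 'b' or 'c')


Pattern: d[bc] means 'd' followed by either 'b' or 'c'.
Scanning 'aaccbdbdabbcba' position-by-position:
  Pos 0: window 'aa' -> no
  Pos 1: window 'ac' -> no
  Pos 2: window 'cc' -> no
  Pos 3: window 'cb' -> no
  Pos 4: window 'bd' -> no
  Pos 5: window 'db' -> MATCH
  Pos 6: window 'bd' -> no
  Pos 7: window 'da' -> no
  Pos 8: window 'ab' -> no
  Pos 9: window 'bb' -> no
  Pos 10: window 'bc' -> no
  Pos 11: window 'cb' -> no
  Pos 12: window 'ba' -> no
  Pos 13: window 'a' -> no
Total matches: 1

1


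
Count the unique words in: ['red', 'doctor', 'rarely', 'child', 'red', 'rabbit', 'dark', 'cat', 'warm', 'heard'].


Listing all tokens and tracking unique types:
  Token 1: 'red' -> NEW (unique so far: 1)
  Token 2: 'doctor' -> NEW (unique so far: 2)
  Token 3: 'rarely' -> NEW (unique so far: 3)
  Token 4: 'child' -> NEW (unique so far: 4)
  Token 5: 'red' -> duplicate (unique so far: 4)
  Token 6: 'rabbit' -> NEW (unique so far: 5)
  Token 7: 'dark' -> NEW (unique so far: 6)
  Token 8: 'cat' -> NEW (unique so far: 7)
  Token 9: 'warm' -> NEW (unique so far: 8)
  Token 10: 'heard' -> NEW (unique so far: 9)
Unique types: ('cat', 'child', 'dark', 'doctor', 'heard', 'rabbit', 'rarely', 'red', 'warm')
Vocabulary size: 9

9


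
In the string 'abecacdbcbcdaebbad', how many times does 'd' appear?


Scanning 'abecacdbcbcdaebbad' for 'd':
  Position 6: 'd' -> MATCH (count: 1)
  Position 11: 'd' -> MATCH (count: 2)
  Position 17: 'd' -> MATCH (count: 3)
Total occurrences of 'd': 3

3


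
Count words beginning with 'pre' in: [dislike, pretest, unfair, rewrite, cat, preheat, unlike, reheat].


Checking each word for prefix 'pre':
  'dislike' -> no (count: 0)
  'pretest' -> YES, starts with 'pre' (count: 1)
  'unfair' -> no (count: 1)
  'rewrite' -> no (count: 1)
  'cat' -> no (count: 1)
  'preheat' -> YES, starts with 'pre' (count: 2)
  'unlike' -> no (count: 2)
  'reheat' -> no (count: 2)
Total with prefix 'pre': 2

2


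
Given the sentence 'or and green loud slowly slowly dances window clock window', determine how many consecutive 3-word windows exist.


Word trigrams from [10] words:
  Trigram 1: (or and green)
  Trigram 2: (and green loud)
  Trigram 3: (green loud slowly)
  Trigram 4: (loud slowly slowly)
  Trigram 5: (slowly slowly dances)
  Trigram 6: (slowly dances window)
  Trigram 7: (dances window clock)
  Trigram 8: (window clock window)
Total word trigrams: 10 - 2 = 8

8


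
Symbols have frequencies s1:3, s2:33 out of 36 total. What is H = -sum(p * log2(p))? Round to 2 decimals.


Computing entropy H = -sum(p_i * log2(p_i)):
  s1: p = 3/36 = 0.0833, -p*log2(p) = 0.2987
  s2: p = 33/36 = 0.9167, -p*log2(p) = 0.1151
H = sum of terms = 0.4138
Rounded to 2 decimals: 0.41

0.41


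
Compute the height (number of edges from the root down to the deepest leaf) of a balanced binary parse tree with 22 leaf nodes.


In a balanced binary tree with n leaves the deepest leaf is ceil(log2(n)) edges below the root.
log2(22) = 4.4594
ceil(4.4594) = 5
height (edges) = 5

5


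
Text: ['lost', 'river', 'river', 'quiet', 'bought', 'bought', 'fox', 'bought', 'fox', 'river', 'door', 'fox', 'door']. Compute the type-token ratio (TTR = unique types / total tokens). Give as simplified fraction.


Tokens: 13
Unique types: ('bought', 'door', 'fox', 'lost', 'quiet', 'river') = 6
TTR = 6/13
Already in lowest terms.

6/13


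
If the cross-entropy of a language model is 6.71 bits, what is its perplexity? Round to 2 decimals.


Perplexity formula: PP = 2^H
H = 6.71
PP = 2^6.71
Decompose: 2^6.71 = 2^6 * 2^0.71
2^6 = 64, 2^0.71 ~ 1.6358041
PP ~ 64 * 1.6358041 = 104.6914624
Rounded to 2 decimals: 104.69

104.69


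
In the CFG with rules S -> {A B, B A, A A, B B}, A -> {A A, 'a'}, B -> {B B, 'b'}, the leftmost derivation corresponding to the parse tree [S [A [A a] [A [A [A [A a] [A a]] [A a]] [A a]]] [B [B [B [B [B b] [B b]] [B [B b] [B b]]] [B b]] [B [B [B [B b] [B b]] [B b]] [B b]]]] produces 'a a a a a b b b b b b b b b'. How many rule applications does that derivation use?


Every bracketed nonterminal node [X ...] in the tree is produced by exactly one rule application.
Reading the tree off as a leftmost derivation:
  Step 1: S  =>  A B   (applied S -> A B)
  Step 2: A B  =>  A A B   (applied A -> A A)
  Step 3: A A B  =>  a A B   (applied A -> a)
  Step 4: a A B  =>  a A A B   (applied A -> A A)
  Step 5: a A A B  =>  a A A A B   (applied A -> A A)
  Step 6: a A A A B  =>  a A A A A B   (applied A -> A A)
  Step 7: a A A A A B  =>  a a A A A B   (applied A -> a)
  Step 8: a a A A A B  =>  a a a A A B   (applied A -> a)
  Step 9: a a a A A B  =>  a a a a A B   (applied A -> a)
  Step 10: a a a a A B  =>  a a a a a B   (applied A -> a)
  Step 11: a a a a a B  =>  a a a a a B B   (applied B -> B B)
  Step 12: a a a a a B B  =>  a a a a a B B B   (applied B -> B B)
  Step 13: a a a a a B B B  =>  a a a a a B B B B   (applied B -> B B)
  Step 14: a a a a a B B B B  =>  a a a a a B B B B B   (applied B -> B B)
  Step 15: a a a a a B B B B B  =>  a a a a a b B B B B   (applied B -> b)
  Step 16: a a a a a b B B B B  =>  a a a a a b b B B B   (applied B -> b)
  Step 17: a a a a a b b B B B  =>  a a a a a b b B B B B   (applied B -> B B)
  Step 18: a a a a a b b B B B B  =>  a a a a a b b b B B B   (applied B -> b)
  Step 19: a a a a a b b b B B B  =>  a a a a a b b b b B B   (applied B -> b)
  Step 20: a a a a a b b b b B B  =>  a a a a a b b b b b B   (applied B -> b)
  Step 21: a a a a a b b b b b B  =>  a a a a a b b b b b B B   (applied B -> B B)
  Step 22: a a a a a b b b b b B B  =>  a a a a a b b b b b B B B   (applied B -> B B)
  Step 23: a a a a a b b b b b B B B  =>  a a a a a b b b b b B B B B   (applied B -> B B)
  Step 24: a a a a a b b b b b B B B B  =>  a a a a a b b b b b b B B B   (applied B -> b)
  Step 25: a a a a a b b b b b b B B B  =>  a a a a a b b b b b b b B B   (applied B -> b)
  Step 26: a a a a a b b b b b b b B B  =>  a a a a a b b b b b b b b B   (applied B -> b)
  Step 27: a a a a a b b b b b b b b B  =>  a a a a a b b b b b b b b b   (applied B -> b)
Final yield: a a a a a b b b b b b b b b
Total rewrite steps: 27

27


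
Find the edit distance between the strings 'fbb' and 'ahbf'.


Building DP table for s1='fbb' (len 3) and s2='ahbf' (len 4):
       a  h  b  f
    0  1  2  3  4
  f 1  1  2  3  3
  b 2  2  2  2  3
  b 3  3  3  2  3
Edit distance = dp[3][4] = 3

3


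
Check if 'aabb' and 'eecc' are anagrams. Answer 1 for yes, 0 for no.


Sort characters of 'aabb': 'aabb'
Sort characters of 'eecc': 'ccee'
Sorted forms differ -> they are NOT anagrams
Result: 0

0


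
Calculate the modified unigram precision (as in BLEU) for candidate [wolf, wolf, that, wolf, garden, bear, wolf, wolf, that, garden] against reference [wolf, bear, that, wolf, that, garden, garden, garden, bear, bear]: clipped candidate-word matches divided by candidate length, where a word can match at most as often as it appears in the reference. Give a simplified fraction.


Reference word counts: {'bear': 3, 'garden': 3, 'that': 2, 'wolf': 2}
Checking each candidate word (with clipping):
  'wolf' -> in reference (ref count 2, used 1/2) -> match (matches: 1)
  'wolf' -> in reference (ref count 2, used 2/2) -> match (matches: 2)
  'that' -> in reference (ref count 2, used 1/2) -> match (matches: 3)
  'wolf' -> ref count 2 already used up (2/2) -> clipped, no match (matches: 3)
  'garden' -> in reference (ref count 3, used 1/3) -> match (matches: 4)
  'bear' -> in reference (ref count 3, used 1/3) -> match (matches: 5)
  'wolf' -> ref count 2 already used up (2/2) -> clipped, no match (matches: 5)
  'wolf' -> ref count 2 already used up (2/2) -> clipped, no match (matches: 5)
  'that' -> in reference (ref count 2, used 2/2) -> match (matches: 6)
  'garden' -> in reference (ref count 3, used 2/3) -> match (matches: 7)
Clipped matches: 7, Candidate length: 10
Precision = 7/10

7/10


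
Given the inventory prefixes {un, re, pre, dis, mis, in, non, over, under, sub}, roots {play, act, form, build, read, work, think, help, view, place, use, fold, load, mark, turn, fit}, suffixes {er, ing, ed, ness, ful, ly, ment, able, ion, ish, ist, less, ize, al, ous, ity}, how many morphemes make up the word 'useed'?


Segmenting 'useed' against the inventory:
  'use' -> root (morpheme 1)
  'ed' -> suffix (morpheme 2)
Total morphemes: 2

2


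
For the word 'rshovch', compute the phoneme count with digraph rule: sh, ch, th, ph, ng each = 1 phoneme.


Parsing 'rshovch' greedily, digraphs first:
  'r' -> consonant phoneme (phonemes so far: 1)
  'sh' -> digraph (1 consonant phoneme) (phonemes so far: 2)
  'o' -> vowel phoneme (phonemes so far: 3)
  'v' -> consonant phoneme (phonemes so far: 4)
  'ch' -> digraph (1 consonant phoneme) (phonemes so far: 5)
Total phonemes: 5

5


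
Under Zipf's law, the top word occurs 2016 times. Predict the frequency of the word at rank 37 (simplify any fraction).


Zipf's law: freq(rank) = f1 / rank
f1 = 2016, rank = 37
freq = 2016 / 37
GCD(2016, 37) = 1
Simplified: 2016/37

2016/37


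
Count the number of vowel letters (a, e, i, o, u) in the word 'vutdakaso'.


Scanning each character of 'vutdakaso':
  Position 1: 'v' -> consonant (running count: 0)
  Position 2: 'u' -> vowel (running count: 1)
  Position 3: 't' -> consonant (running count: 1)
  Position 4: 'd' -> consonant (running count: 1)
  Position 5: 'a' -> vowel (running count: 2)
  Position 6: 'k' -> consonant (running count: 2)
  Position 7: 'a' -> vowel (running count: 3)
  Position 8: 's' -> consonant (running count: 3)
  Position 9: 'o' -> vowel (running count: 4)
Total vowels: 4

4


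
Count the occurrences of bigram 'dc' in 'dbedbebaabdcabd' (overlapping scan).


Scanning 'dbedbebaabdcabd' for bigram 'dc':
  Position 0: 'db' -> no
  Position 1: 'be' -> no
  Position 2: 'ed' -> no
  Position 3: 'db' -> no
  Position 4: 'be' -> no
  Position 5: 'eb' -> no
  Position 6: 'ba' -> no
  Position 7: 'aa' -> no
  Position 8: 'ab' -> no
  Position 9: 'bd' -> no
  Position 10: 'dc' -> MATCH
  Position 11: 'ca' -> no
  Position 12: 'ab' -> no
  Position 13: 'bd' -> no
Total matches: 1

1


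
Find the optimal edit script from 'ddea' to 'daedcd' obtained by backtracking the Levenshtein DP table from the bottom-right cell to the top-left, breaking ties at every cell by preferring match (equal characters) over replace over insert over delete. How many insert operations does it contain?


Edit distance = 4. Backtracking from cell (4, 6) with preference match > replace > insert > delete,
then listing the resulting alignment 'ddea' -> 'daedcd' left to right:
  Step 1: keep 'd'
  Step 2: insert 'a' [insertion #1]
  Step 3: insert 'e' [insertion #2]
  Step 4: keep 'd'
  Step 5: replace e->c
  Step 6: replace a->d
Total insertions: 2

2


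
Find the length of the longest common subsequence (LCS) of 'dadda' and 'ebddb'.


DP table for LCS of 'dadda' and 'ebddb':
       e  b  d  d  b
    0  0  0  0  0  0
  d 0  0  0  1  1  1
  a 0  0  0  1  1  1
  d 0  0  0  1  2  2
  d 0  0  0  1  2  2
  a 0  0  0  1  2  2
LCS: 'dd'
LCS length = 2

2


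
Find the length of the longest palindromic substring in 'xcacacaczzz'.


Scanning 'xcacacaczzz' for palindromic substrings.
Substring at positions 1-7: 'cacacac'.
Check: reverse('cacacac') = 'cacacac' -> palindrome confirmed.
Neighbouring characters ('x' / 'z') break symmetry, so it cannot extend further.
No longer palindromic substring exists; longest length = 7

7


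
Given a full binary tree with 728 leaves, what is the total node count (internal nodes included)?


Leaf nodes (terminals): 728
Internal nodes = n - 1 = 728 - 1 = 727
Total = leaves + internal = 728 + 727 = 1455

1455


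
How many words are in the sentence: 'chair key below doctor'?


Counting words by splitting on spaces:
  Word 1: 'chair'
  Word 2: 'key'
  Word 3: 'below'
  Word 4: 'doctor'
Total words: 4

4


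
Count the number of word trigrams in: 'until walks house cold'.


Word trigrams from [4] words:
  Trigram 1: (until walks house)
  Trigram 2: (walks house cold)
Total word trigrams: 4 - 2 = 2

2


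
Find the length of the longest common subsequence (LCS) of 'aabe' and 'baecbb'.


DP table for LCS of 'aabe' and 'baecbb':
       b  a  e  c  b  b
    0  0  0  0  0  0  0
  a 0  0  1  1  1  1  1
  a 0  0  1  1  1  1  1
  b 0  1  1  1  1  2  2
  e 0  1  1  2  2  2  2
LCS: 'ab'
LCS length = 2

2


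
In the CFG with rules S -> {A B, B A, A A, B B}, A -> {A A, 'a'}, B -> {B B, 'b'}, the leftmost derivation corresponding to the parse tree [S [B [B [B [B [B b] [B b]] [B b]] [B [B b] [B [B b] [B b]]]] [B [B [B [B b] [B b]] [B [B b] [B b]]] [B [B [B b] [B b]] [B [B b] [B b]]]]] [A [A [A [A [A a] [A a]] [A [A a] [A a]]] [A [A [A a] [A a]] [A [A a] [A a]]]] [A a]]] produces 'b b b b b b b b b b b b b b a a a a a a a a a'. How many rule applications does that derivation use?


Every bracketed nonterminal node [X ...] in the tree is produced by exactly one rule application.
Reading the tree off as a leftmost derivation:
  Step 1: S  =>  B A   (applied S -> B A)
  Step 2: B A  =>  B B A   (applied B -> B B)
  Step 3: B B A  =>  B B B A   (applied B -> B B)
  Step 4: B B B A  =>  B B B B A   (applied B -> B B)
  Step 5: B B B B A  =>  B B B B B A   (applied B -> B B)
  Step 6: B B B B B A  =>  b B B B B A   (applied B -> b)
  Step 7: b B B B B A  =>  b b B B B A   (applied B -> b)
  Step 8: b b B B B A  =>  b b b B B A   (applied B -> b)
  Step 9: b b b B B A  =>  b b b B B B A   (applied B -> B B)
  Step 10: b b b B B B A  =>  b b b b B B A   (applied B -> b)
  Step 11: b b b b B B A  =>  b b b b B B B A   (applied B -> B B)
  Step 12: b b b b B B B A  =>  b b b b b B B A   (applied B -> b)
  Step 13: b b b b b B B A  =>  b b b b b b B A   (applied B -> b)
  Step 14: b b b b b b B A  =>  b b b b b b B B A   (applied B -> B B)
  Step 15: b b b b b b B B A  =>  b b b b b b B B B A   (applied B -> B B)
  Step 16: b b b b b b B B B A  =>  b b b b b b B B B B A   (applied B -> B B)
  Step 17: b b b b b b B B B B A  =>  b b b b b b b B B B A   (applied B -> b)
  Step 18: b b b b b b b B B B A  =>  b b b b b b b b B B A   (applied B -> b)
  Step 19: b b b b b b b b B B A  =>  b b b b b b b b B B B A   (applied B -> B B)
  Step 20: b b b b b b b b B B B A  =>  b b b b b b b b b B B A   (applied B -> b)
  Step 21: b b b b b b b b b B B A  =>  b b b b b b b b b b B A   (applied B -> b)
  Step 22: b b b b b b b b b b B A  =>  b b b b b b b b b b B B A   (applied B -> B B)
  Step 23: b b b b b b b b b b B B A  =>  b b b b b b b b b b B B B A   (applied B -> B B)
  Step 24: b b b b b b b b b b B B B A  =>  b b b b b b b b b b b B B A   (applied B -> b)
  Step 25: b b b b b b b b b b b B B A  =>  b b b b b b b b b b b b B A   (applied B -> b)
  Step 26: b b b b b b b b b b b b B A  =>  b b b b b b b b b b b b B B A   (applied B -> B B)
  Step 27: b b b b b b b b b b b b B B A  =>  b b b b b b b b b b b b b B A   (applied B -> b)
  Step 28: b b b b b b b b b b b b b B A  =>  b b b b b b b b b b b b b b A   (applied B -> b)
  Step 29: b b b b b b b b b b b b b b A  =>  b b b b b b b b b b b b b b A A   (applied A -> A A)
  Step 30: b b b b b b b b b b b b b b A A  =>  b b b b b b b b b b b b b b A A A   (applied A -> A A)
  Step 31: b b b b b b b b b b b b b b A A A  =>  b b b b b b b b b b b b b b A A A A   (applied A -> A A)
  Step 32: b b b b b b b b b b b b b b A A A A  =>  b b b b b b b b b b b b b b A A A A A   (applied A -> A A)
  Step 33: b b b b b b b b b b b b b b A A A A A  =>  b b b b b b b b b b b b b b a A A A A   (applied A -> a)
  Step 34: b b b b b b b b b b b b b b a A A A A  =>  b b b b b b b b b b b b b b a a A A A   (applied A -> a)
  Step 35: b b b b b b b b b b b b b b a a A A A  =>  b b b b b b b b b b b b b b a a A A A A   (applied A -> A A)
  Step 36: b b b b b b b b b b b b b b a a A A A A  =>  b b b b b b b b b b b b b b a a a A A A   (applied A -> a)
  Step 37: b b b b b b b b b b b b b b a a a A A A  =>  b b b b b b b b b b b b b b a a a a A A   (applied A -> a)
  Step 38: b b b b b b b b b b b b b b a a a a A A  =>  b b b b b b b b b b b b b b a a a a A A A   (applied A -> A A)
  Step 39: b b b b b b b b b b b b b b a a a a A A A  =>  b b b b b b b b b b b b b b a a a a A A A A   (applied A -> A A)
  Step 40: b b b b b b b b b b b b b b a a a a A A A A  =>  b b b b b b b b b b b b b b a a a a a A A A   (applied A -> a)
  Step 41: b b b b b b b b b b b b b b a a a a a A A A  =>  b b b b b b b b b b b b b b a a a a a a A A   (applied A -> a)
  Step 42: b b b b b b b b b b b b b b a a a a a a A A  =>  b b b b b b b b b b b b b b a a a a a a A A A   (applied A -> A A)
  Step 43: b b b b b b b b b b b b b b a a a a a a A A A  =>  b b b b b b b b b b b b b b a a a a a a a A A   (applied A -> a)
  Step 44: b b b b b b b b b b b b b b a a a a a a a A A  =>  b b b b b b b b b b b b b b a a a a a a a a A   (applied A -> a)
  Step 45: b b b b b b b b b b b b b b a a a a a a a a A  =>  b b b b b b b b b b b b b b a a a a a a a a a   (applied A -> a)
Final yield: b b b b b b b b b b b b b b a a a a a a a a a
Total rewrite steps: 45

45


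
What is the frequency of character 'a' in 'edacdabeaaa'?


Scanning 'edacdabeaaa' for 'a':
  Position 2: 'a' -> MATCH (count: 1)
  Position 5: 'a' -> MATCH (count: 2)
  Position 8: 'a' -> MATCH (count: 3)
  Position 9: 'a' -> MATCH (count: 4)
  Position 10: 'a' -> MATCH (count: 5)
Total occurrences of 'a': 5

5
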